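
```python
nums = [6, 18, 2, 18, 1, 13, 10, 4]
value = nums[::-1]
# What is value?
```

nums has length 8. The slice nums[::-1] selects indices [7, 6, 5, 4, 3, 2, 1, 0] (7->4, 6->10, 5->13, 4->1, 3->18, 2->2, 1->18, 0->6), giving [4, 10, 13, 1, 18, 2, 18, 6].

[4, 10, 13, 1, 18, 2, 18, 6]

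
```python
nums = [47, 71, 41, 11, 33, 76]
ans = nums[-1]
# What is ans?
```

nums has length 6. Negative index -1 maps to positive index 6 + (-1) = 5. nums[5] = 76.

76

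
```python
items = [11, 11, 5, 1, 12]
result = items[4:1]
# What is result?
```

items has length 5. The slice items[4:1] resolves to an empty index range, so the result is [].

[]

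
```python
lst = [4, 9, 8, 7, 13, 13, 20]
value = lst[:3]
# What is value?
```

lst has length 7. The slice lst[:3] selects indices [0, 1, 2] (0->4, 1->9, 2->8), giving [4, 9, 8].

[4, 9, 8]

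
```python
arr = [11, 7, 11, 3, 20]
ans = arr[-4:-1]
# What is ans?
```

arr has length 5. The slice arr[-4:-1] selects indices [1, 2, 3] (1->7, 2->11, 3->3), giving [7, 11, 3].

[7, 11, 3]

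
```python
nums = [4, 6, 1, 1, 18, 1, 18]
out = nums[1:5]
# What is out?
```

nums has length 7. The slice nums[1:5] selects indices [1, 2, 3, 4] (1->6, 2->1, 3->1, 4->18), giving [6, 1, 1, 18].

[6, 1, 1, 18]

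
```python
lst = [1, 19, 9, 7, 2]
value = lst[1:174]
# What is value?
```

lst has length 5. The slice lst[1:174] selects indices [1, 2, 3, 4] (1->19, 2->9, 3->7, 4->2), giving [19, 9, 7, 2].

[19, 9, 7, 2]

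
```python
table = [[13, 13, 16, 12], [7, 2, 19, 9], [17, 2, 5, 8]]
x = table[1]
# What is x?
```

table has 3 rows. Row 1 is [7, 2, 19, 9].

[7, 2, 19, 9]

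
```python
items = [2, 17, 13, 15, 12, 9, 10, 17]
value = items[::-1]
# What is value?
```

items has length 8. The slice items[::-1] selects indices [7, 6, 5, 4, 3, 2, 1, 0] (7->17, 6->10, 5->9, 4->12, 3->15, 2->13, 1->17, 0->2), giving [17, 10, 9, 12, 15, 13, 17, 2].

[17, 10, 9, 12, 15, 13, 17, 2]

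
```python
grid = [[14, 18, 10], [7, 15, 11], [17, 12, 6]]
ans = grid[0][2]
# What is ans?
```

grid[0] = [14, 18, 10]. Taking column 2 of that row yields 10.

10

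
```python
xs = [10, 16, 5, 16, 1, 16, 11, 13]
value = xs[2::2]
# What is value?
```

xs has length 8. The slice xs[2::2] selects indices [2, 4, 6] (2->5, 4->1, 6->11), giving [5, 1, 11].

[5, 1, 11]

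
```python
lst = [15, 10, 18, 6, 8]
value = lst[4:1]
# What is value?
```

lst has length 5. The slice lst[4:1] resolves to an empty index range, so the result is [].

[]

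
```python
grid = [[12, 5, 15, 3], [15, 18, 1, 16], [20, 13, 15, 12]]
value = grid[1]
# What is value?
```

grid has 3 rows. Row 1 is [15, 18, 1, 16].

[15, 18, 1, 16]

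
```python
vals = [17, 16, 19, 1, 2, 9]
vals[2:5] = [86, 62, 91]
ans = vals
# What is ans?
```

vals starts as [17, 16, 19, 1, 2, 9] (length 6). The slice vals[2:5] covers indices [2, 3, 4] with values [19, 1, 2]. Replacing that slice with [86, 62, 91] (same length) produces [17, 16, 86, 62, 91, 9].

[17, 16, 86, 62, 91, 9]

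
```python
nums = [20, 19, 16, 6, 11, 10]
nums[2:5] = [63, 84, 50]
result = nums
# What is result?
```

nums starts as [20, 19, 16, 6, 11, 10] (length 6). The slice nums[2:5] covers indices [2, 3, 4] with values [16, 6, 11]. Replacing that slice with [63, 84, 50] (same length) produces [20, 19, 63, 84, 50, 10].

[20, 19, 63, 84, 50, 10]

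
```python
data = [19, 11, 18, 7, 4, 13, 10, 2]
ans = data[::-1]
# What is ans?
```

data has length 8. The slice data[::-1] selects indices [7, 6, 5, 4, 3, 2, 1, 0] (7->2, 6->10, 5->13, 4->4, 3->7, 2->18, 1->11, 0->19), giving [2, 10, 13, 4, 7, 18, 11, 19].

[2, 10, 13, 4, 7, 18, 11, 19]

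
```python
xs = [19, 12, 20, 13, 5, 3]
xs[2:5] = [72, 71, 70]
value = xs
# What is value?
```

xs starts as [19, 12, 20, 13, 5, 3] (length 6). The slice xs[2:5] covers indices [2, 3, 4] with values [20, 13, 5]. Replacing that slice with [72, 71, 70] (same length) produces [19, 12, 72, 71, 70, 3].

[19, 12, 72, 71, 70, 3]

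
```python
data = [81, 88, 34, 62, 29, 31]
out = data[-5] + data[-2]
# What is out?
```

data has length 6. Negative index -5 maps to positive index 6 + (-5) = 1. data[1] = 88.
data has length 6. Negative index -2 maps to positive index 6 + (-2) = 4. data[4] = 29.
Sum: 88 + 29 = 117.

117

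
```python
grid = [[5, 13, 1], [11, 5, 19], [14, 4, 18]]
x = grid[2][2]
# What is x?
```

grid[2] = [14, 4, 18]. Taking column 2 of that row yields 18.

18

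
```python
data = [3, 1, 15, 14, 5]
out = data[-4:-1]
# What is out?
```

data has length 5. The slice data[-4:-1] selects indices [1, 2, 3] (1->1, 2->15, 3->14), giving [1, 15, 14].

[1, 15, 14]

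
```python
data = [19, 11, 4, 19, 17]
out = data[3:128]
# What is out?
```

data has length 5. The slice data[3:128] selects indices [3, 4] (3->19, 4->17), giving [19, 17].

[19, 17]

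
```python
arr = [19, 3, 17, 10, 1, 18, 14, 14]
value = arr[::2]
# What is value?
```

arr has length 8. The slice arr[::2] selects indices [0, 2, 4, 6] (0->19, 2->17, 4->1, 6->14), giving [19, 17, 1, 14].

[19, 17, 1, 14]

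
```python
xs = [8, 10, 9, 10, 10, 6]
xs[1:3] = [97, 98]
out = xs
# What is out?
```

xs starts as [8, 10, 9, 10, 10, 6] (length 6). The slice xs[1:3] covers indices [1, 2] with values [10, 9]. Replacing that slice with [97, 98] (same length) produces [8, 97, 98, 10, 10, 6].

[8, 97, 98, 10, 10, 6]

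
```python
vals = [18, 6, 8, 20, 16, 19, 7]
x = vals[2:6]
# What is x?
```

vals has length 7. The slice vals[2:6] selects indices [2, 3, 4, 5] (2->8, 3->20, 4->16, 5->19), giving [8, 20, 16, 19].

[8, 20, 16, 19]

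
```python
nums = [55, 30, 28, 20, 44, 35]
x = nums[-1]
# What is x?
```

nums has length 6. Negative index -1 maps to positive index 6 + (-1) = 5. nums[5] = 35.

35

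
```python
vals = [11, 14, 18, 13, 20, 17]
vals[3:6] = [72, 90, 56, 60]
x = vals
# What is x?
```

vals starts as [11, 14, 18, 13, 20, 17] (length 6). The slice vals[3:6] covers indices [3, 4, 5] with values [13, 20, 17]. Replacing that slice with [72, 90, 56, 60] (different length) produces [11, 14, 18, 72, 90, 56, 60].

[11, 14, 18, 72, 90, 56, 60]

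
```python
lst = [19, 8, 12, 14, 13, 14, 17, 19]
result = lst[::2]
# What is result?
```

lst has length 8. The slice lst[::2] selects indices [0, 2, 4, 6] (0->19, 2->12, 4->13, 6->17), giving [19, 12, 13, 17].

[19, 12, 13, 17]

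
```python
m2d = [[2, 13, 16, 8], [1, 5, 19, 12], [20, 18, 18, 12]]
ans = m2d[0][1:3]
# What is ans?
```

m2d[0] = [2, 13, 16, 8]. m2d[0] has length 4. The slice m2d[0][1:3] selects indices [1, 2] (1->13, 2->16), giving [13, 16].

[13, 16]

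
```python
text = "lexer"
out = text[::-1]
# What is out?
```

text has length 5. The slice text[::-1] selects indices [4, 3, 2, 1, 0] (4->'r', 3->'e', 2->'x', 1->'e', 0->'l'), giving 'rexel'.

'rexel'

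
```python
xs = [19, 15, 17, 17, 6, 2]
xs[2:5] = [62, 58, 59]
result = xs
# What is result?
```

xs starts as [19, 15, 17, 17, 6, 2] (length 6). The slice xs[2:5] covers indices [2, 3, 4] with values [17, 17, 6]. Replacing that slice with [62, 58, 59] (same length) produces [19, 15, 62, 58, 59, 2].

[19, 15, 62, 58, 59, 2]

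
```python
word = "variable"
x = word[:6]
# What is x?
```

word has length 8. The slice word[:6] selects indices [0, 1, 2, 3, 4, 5] (0->'v', 1->'a', 2->'r', 3->'i', 4->'a', 5->'b'), giving 'variab'.

'variab'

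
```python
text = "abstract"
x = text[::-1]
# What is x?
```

text has length 8. The slice text[::-1] selects indices [7, 6, 5, 4, 3, 2, 1, 0] (7->'t', 6->'c', 5->'a', 4->'r', 3->'t', 2->'s', 1->'b', 0->'a'), giving 'tcartsba'.

'tcartsba'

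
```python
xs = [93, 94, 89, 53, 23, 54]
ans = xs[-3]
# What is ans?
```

xs has length 6. Negative index -3 maps to positive index 6 + (-3) = 3. xs[3] = 53.

53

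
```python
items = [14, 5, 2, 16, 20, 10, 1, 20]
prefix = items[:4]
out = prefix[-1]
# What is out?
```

items has length 8. The slice items[:4] selects indices [0, 1, 2, 3] (0->14, 1->5, 2->2, 3->16), giving [14, 5, 2, 16]. So prefix = [14, 5, 2, 16]. Then prefix[-1] = 16.

16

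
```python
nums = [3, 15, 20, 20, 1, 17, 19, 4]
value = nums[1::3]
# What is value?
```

nums has length 8. The slice nums[1::3] selects indices [1, 4, 7] (1->15, 4->1, 7->4), giving [15, 1, 4].

[15, 1, 4]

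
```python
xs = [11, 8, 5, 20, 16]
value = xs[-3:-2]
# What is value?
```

xs has length 5. The slice xs[-3:-2] selects indices [2] (2->5), giving [5].

[5]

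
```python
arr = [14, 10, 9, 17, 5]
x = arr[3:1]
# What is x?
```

arr has length 5. The slice arr[3:1] resolves to an empty index range, so the result is [].

[]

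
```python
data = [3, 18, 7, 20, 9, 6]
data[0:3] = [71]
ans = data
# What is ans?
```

data starts as [3, 18, 7, 20, 9, 6] (length 6). The slice data[0:3] covers indices [0, 1, 2] with values [3, 18, 7]. Replacing that slice with [71] (different length) produces [71, 20, 9, 6].

[71, 20, 9, 6]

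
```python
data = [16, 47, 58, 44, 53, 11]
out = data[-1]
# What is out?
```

data has length 6. Negative index -1 maps to positive index 6 + (-1) = 5. data[5] = 11.

11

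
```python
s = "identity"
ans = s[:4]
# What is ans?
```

s has length 8. The slice s[:4] selects indices [0, 1, 2, 3] (0->'i', 1->'d', 2->'e', 3->'n'), giving 'iden'.

'iden'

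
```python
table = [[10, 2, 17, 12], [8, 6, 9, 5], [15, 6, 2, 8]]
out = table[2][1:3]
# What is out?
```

table[2] = [15, 6, 2, 8]. table[2] has length 4. The slice table[2][1:3] selects indices [1, 2] (1->6, 2->2), giving [6, 2].

[6, 2]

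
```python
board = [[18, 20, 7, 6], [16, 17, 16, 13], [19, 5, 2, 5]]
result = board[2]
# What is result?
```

board has 3 rows. Row 2 is [19, 5, 2, 5].

[19, 5, 2, 5]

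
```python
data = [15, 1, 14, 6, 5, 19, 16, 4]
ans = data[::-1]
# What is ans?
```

data has length 8. The slice data[::-1] selects indices [7, 6, 5, 4, 3, 2, 1, 0] (7->4, 6->16, 5->19, 4->5, 3->6, 2->14, 1->1, 0->15), giving [4, 16, 19, 5, 6, 14, 1, 15].

[4, 16, 19, 5, 6, 14, 1, 15]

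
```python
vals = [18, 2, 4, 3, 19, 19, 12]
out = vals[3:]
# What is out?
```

vals has length 7. The slice vals[3:] selects indices [3, 4, 5, 6] (3->3, 4->19, 5->19, 6->12), giving [3, 19, 19, 12].

[3, 19, 19, 12]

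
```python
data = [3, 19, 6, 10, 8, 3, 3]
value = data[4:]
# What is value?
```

data has length 7. The slice data[4:] selects indices [4, 5, 6] (4->8, 5->3, 6->3), giving [8, 3, 3].

[8, 3, 3]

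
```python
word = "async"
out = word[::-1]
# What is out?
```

word has length 5. The slice word[::-1] selects indices [4, 3, 2, 1, 0] (4->'c', 3->'n', 2->'y', 1->'s', 0->'a'), giving 'cnysa'.

'cnysa'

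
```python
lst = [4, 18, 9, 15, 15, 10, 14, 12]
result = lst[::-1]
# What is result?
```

lst has length 8. The slice lst[::-1] selects indices [7, 6, 5, 4, 3, 2, 1, 0] (7->12, 6->14, 5->10, 4->15, 3->15, 2->9, 1->18, 0->4), giving [12, 14, 10, 15, 15, 9, 18, 4].

[12, 14, 10, 15, 15, 9, 18, 4]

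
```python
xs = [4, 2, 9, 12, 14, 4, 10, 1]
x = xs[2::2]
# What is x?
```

xs has length 8. The slice xs[2::2] selects indices [2, 4, 6] (2->9, 4->14, 6->10), giving [9, 14, 10].

[9, 14, 10]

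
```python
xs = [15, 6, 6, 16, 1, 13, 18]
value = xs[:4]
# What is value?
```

xs has length 7. The slice xs[:4] selects indices [0, 1, 2, 3] (0->15, 1->6, 2->6, 3->16), giving [15, 6, 6, 16].

[15, 6, 6, 16]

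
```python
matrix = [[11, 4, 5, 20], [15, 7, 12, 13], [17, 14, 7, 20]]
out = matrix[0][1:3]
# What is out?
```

matrix[0] = [11, 4, 5, 20]. matrix[0] has length 4. The slice matrix[0][1:3] selects indices [1, 2] (1->4, 2->5), giving [4, 5].

[4, 5]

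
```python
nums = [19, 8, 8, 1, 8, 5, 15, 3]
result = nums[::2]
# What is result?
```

nums has length 8. The slice nums[::2] selects indices [0, 2, 4, 6] (0->19, 2->8, 4->8, 6->15), giving [19, 8, 8, 15].

[19, 8, 8, 15]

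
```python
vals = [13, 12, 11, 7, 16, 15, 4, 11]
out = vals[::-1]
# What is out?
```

vals has length 8. The slice vals[::-1] selects indices [7, 6, 5, 4, 3, 2, 1, 0] (7->11, 6->4, 5->15, 4->16, 3->7, 2->11, 1->12, 0->13), giving [11, 4, 15, 16, 7, 11, 12, 13].

[11, 4, 15, 16, 7, 11, 12, 13]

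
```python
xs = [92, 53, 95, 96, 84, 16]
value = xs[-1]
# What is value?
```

xs has length 6. Negative index -1 maps to positive index 6 + (-1) = 5. xs[5] = 16.

16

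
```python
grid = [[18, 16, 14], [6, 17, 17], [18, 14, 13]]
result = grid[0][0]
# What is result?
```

grid[0] = [18, 16, 14]. Taking column 0 of that row yields 18.

18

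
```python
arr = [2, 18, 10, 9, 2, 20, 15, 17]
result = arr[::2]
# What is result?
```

arr has length 8. The slice arr[::2] selects indices [0, 2, 4, 6] (0->2, 2->10, 4->2, 6->15), giving [2, 10, 2, 15].

[2, 10, 2, 15]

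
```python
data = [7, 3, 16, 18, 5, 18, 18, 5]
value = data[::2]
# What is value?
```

data has length 8. The slice data[::2] selects indices [0, 2, 4, 6] (0->7, 2->16, 4->5, 6->18), giving [7, 16, 5, 18].

[7, 16, 5, 18]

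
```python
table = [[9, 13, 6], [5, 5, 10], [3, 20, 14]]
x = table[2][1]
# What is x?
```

table[2] = [3, 20, 14]. Taking column 1 of that row yields 20.

20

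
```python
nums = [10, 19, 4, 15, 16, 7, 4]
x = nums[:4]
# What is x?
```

nums has length 7. The slice nums[:4] selects indices [0, 1, 2, 3] (0->10, 1->19, 2->4, 3->15), giving [10, 19, 4, 15].

[10, 19, 4, 15]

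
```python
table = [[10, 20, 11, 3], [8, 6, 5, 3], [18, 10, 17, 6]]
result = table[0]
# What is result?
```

table has 3 rows. Row 0 is [10, 20, 11, 3].

[10, 20, 11, 3]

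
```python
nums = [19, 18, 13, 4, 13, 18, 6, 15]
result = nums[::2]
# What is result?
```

nums has length 8. The slice nums[::2] selects indices [0, 2, 4, 6] (0->19, 2->13, 4->13, 6->6), giving [19, 13, 13, 6].

[19, 13, 13, 6]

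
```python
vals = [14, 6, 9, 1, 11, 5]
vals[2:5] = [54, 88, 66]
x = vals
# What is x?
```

vals starts as [14, 6, 9, 1, 11, 5] (length 6). The slice vals[2:5] covers indices [2, 3, 4] with values [9, 1, 11]. Replacing that slice with [54, 88, 66] (same length) produces [14, 6, 54, 88, 66, 5].

[14, 6, 54, 88, 66, 5]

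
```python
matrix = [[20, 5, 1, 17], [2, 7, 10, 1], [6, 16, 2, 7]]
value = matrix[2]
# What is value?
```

matrix has 3 rows. Row 2 is [6, 16, 2, 7].

[6, 16, 2, 7]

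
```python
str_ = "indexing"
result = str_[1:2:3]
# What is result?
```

str_ has length 8. The slice str_[1:2:3] selects indices [1] (1->'n'), giving 'n'.

'n'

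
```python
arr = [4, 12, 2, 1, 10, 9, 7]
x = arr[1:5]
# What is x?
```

arr has length 7. The slice arr[1:5] selects indices [1, 2, 3, 4] (1->12, 2->2, 3->1, 4->10), giving [12, 2, 1, 10].

[12, 2, 1, 10]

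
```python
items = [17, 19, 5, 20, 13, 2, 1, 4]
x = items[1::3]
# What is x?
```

items has length 8. The slice items[1::3] selects indices [1, 4, 7] (1->19, 4->13, 7->4), giving [19, 13, 4].

[19, 13, 4]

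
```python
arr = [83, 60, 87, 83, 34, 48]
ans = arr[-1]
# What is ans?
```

arr has length 6. Negative index -1 maps to positive index 6 + (-1) = 5. arr[5] = 48.

48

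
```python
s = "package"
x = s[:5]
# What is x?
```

s has length 7. The slice s[:5] selects indices [0, 1, 2, 3, 4] (0->'p', 1->'a', 2->'c', 3->'k', 4->'a'), giving 'packa'.

'packa'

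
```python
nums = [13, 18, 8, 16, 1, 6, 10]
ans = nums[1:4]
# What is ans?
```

nums has length 7. The slice nums[1:4] selects indices [1, 2, 3] (1->18, 2->8, 3->16), giving [18, 8, 16].

[18, 8, 16]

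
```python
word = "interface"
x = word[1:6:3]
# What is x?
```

word has length 9. The slice word[1:6:3] selects indices [1, 4] (1->'n', 4->'r'), giving 'nr'.

'nr'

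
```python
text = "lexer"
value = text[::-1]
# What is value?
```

text has length 5. The slice text[::-1] selects indices [4, 3, 2, 1, 0] (4->'r', 3->'e', 2->'x', 1->'e', 0->'l'), giving 'rexel'.

'rexel'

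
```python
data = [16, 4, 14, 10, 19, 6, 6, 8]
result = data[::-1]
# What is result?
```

data has length 8. The slice data[::-1] selects indices [7, 6, 5, 4, 3, 2, 1, 0] (7->8, 6->6, 5->6, 4->19, 3->10, 2->14, 1->4, 0->16), giving [8, 6, 6, 19, 10, 14, 4, 16].

[8, 6, 6, 19, 10, 14, 4, 16]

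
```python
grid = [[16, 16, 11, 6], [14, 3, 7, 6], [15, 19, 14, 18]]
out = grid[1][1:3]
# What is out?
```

grid[1] = [14, 3, 7, 6]. grid[1] has length 4. The slice grid[1][1:3] selects indices [1, 2] (1->3, 2->7), giving [3, 7].

[3, 7]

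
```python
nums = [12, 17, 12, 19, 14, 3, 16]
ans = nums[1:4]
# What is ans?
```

nums has length 7. The slice nums[1:4] selects indices [1, 2, 3] (1->17, 2->12, 3->19), giving [17, 12, 19].

[17, 12, 19]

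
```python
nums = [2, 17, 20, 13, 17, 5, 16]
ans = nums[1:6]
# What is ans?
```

nums has length 7. The slice nums[1:6] selects indices [1, 2, 3, 4, 5] (1->17, 2->20, 3->13, 4->17, 5->5), giving [17, 20, 13, 17, 5].

[17, 20, 13, 17, 5]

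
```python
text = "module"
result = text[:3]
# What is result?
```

text has length 6. The slice text[:3] selects indices [0, 1, 2] (0->'m', 1->'o', 2->'d'), giving 'mod'.

'mod'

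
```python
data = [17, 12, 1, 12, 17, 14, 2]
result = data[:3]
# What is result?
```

data has length 7. The slice data[:3] selects indices [0, 1, 2] (0->17, 1->12, 2->1), giving [17, 12, 1].

[17, 12, 1]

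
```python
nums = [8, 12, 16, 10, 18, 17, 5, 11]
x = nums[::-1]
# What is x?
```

nums has length 8. The slice nums[::-1] selects indices [7, 6, 5, 4, 3, 2, 1, 0] (7->11, 6->5, 5->17, 4->18, 3->10, 2->16, 1->12, 0->8), giving [11, 5, 17, 18, 10, 16, 12, 8].

[11, 5, 17, 18, 10, 16, 12, 8]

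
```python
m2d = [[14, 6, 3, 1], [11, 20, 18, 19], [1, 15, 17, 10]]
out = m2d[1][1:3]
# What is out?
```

m2d[1] = [11, 20, 18, 19]. m2d[1] has length 4. The slice m2d[1][1:3] selects indices [1, 2] (1->20, 2->18), giving [20, 18].

[20, 18]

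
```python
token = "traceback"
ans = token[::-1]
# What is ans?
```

token has length 9. The slice token[::-1] selects indices [8, 7, 6, 5, 4, 3, 2, 1, 0] (8->'k', 7->'c', 6->'a', 5->'b', 4->'e', 3->'c', 2->'a', 1->'r', 0->'t'), giving 'kcabecart'.

'kcabecart'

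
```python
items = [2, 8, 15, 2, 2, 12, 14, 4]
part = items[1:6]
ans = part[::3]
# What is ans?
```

items has length 8. The slice items[1:6] selects indices [1, 2, 3, 4, 5] (1->8, 2->15, 3->2, 4->2, 5->12), giving [8, 15, 2, 2, 12]. So part = [8, 15, 2, 2, 12]. part has length 5. The slice part[::3] selects indices [0, 3] (0->8, 3->2), giving [8, 2].

[8, 2]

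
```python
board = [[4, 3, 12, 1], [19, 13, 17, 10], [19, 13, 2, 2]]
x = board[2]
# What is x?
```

board has 3 rows. Row 2 is [19, 13, 2, 2].

[19, 13, 2, 2]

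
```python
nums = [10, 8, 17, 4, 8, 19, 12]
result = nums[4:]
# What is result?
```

nums has length 7. The slice nums[4:] selects indices [4, 5, 6] (4->8, 5->19, 6->12), giving [8, 19, 12].

[8, 19, 12]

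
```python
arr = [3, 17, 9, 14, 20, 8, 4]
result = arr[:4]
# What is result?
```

arr has length 7. The slice arr[:4] selects indices [0, 1, 2, 3] (0->3, 1->17, 2->9, 3->14), giving [3, 17, 9, 14].

[3, 17, 9, 14]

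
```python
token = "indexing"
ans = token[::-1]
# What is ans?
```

token has length 8. The slice token[::-1] selects indices [7, 6, 5, 4, 3, 2, 1, 0] (7->'g', 6->'n', 5->'i', 4->'x', 3->'e', 2->'d', 1->'n', 0->'i'), giving 'gnixedni'.

'gnixedni'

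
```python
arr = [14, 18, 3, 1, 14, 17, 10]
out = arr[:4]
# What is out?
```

arr has length 7. The slice arr[:4] selects indices [0, 1, 2, 3] (0->14, 1->18, 2->3, 3->1), giving [14, 18, 3, 1].

[14, 18, 3, 1]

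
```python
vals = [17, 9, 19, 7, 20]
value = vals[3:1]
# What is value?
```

vals has length 5. The slice vals[3:1] resolves to an empty index range, so the result is [].

[]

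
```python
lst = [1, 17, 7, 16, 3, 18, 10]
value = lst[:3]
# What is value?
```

lst has length 7. The slice lst[:3] selects indices [0, 1, 2] (0->1, 1->17, 2->7), giving [1, 17, 7].

[1, 17, 7]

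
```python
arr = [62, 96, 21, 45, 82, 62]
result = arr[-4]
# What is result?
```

arr has length 6. Negative index -4 maps to positive index 6 + (-4) = 2. arr[2] = 21.

21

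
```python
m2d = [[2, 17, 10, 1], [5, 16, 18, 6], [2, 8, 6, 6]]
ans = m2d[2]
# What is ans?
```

m2d has 3 rows. Row 2 is [2, 8, 6, 6].

[2, 8, 6, 6]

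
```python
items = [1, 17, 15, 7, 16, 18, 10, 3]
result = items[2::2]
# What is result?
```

items has length 8. The slice items[2::2] selects indices [2, 4, 6] (2->15, 4->16, 6->10), giving [15, 16, 10].

[15, 16, 10]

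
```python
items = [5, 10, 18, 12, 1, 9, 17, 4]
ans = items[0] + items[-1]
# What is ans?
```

items has length 8. items[0] = 5.
items has length 8. Negative index -1 maps to positive index 8 + (-1) = 7. items[7] = 4.
Sum: 5 + 4 = 9.

9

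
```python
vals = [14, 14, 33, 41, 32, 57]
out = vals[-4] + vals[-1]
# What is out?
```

vals has length 6. Negative index -4 maps to positive index 6 + (-4) = 2. vals[2] = 33.
vals has length 6. Negative index -1 maps to positive index 6 + (-1) = 5. vals[5] = 57.
Sum: 33 + 57 = 90.

90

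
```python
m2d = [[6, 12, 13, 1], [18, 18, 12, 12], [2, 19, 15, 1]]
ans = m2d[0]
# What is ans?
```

m2d has 3 rows. Row 0 is [6, 12, 13, 1].

[6, 12, 13, 1]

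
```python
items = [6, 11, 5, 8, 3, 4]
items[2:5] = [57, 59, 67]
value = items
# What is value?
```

items starts as [6, 11, 5, 8, 3, 4] (length 6). The slice items[2:5] covers indices [2, 3, 4] with values [5, 8, 3]. Replacing that slice with [57, 59, 67] (same length) produces [6, 11, 57, 59, 67, 4].

[6, 11, 57, 59, 67, 4]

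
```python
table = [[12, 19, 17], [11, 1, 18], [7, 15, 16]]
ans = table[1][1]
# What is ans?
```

table[1] = [11, 1, 18]. Taking column 1 of that row yields 1.

1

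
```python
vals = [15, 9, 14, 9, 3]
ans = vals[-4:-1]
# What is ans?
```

vals has length 5. The slice vals[-4:-1] selects indices [1, 2, 3] (1->9, 2->14, 3->9), giving [9, 14, 9].

[9, 14, 9]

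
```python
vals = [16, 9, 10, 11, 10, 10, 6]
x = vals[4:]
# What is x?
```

vals has length 7. The slice vals[4:] selects indices [4, 5, 6] (4->10, 5->10, 6->6), giving [10, 10, 6].

[10, 10, 6]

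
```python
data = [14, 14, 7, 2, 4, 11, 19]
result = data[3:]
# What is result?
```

data has length 7. The slice data[3:] selects indices [3, 4, 5, 6] (3->2, 4->4, 5->11, 6->19), giving [2, 4, 11, 19].

[2, 4, 11, 19]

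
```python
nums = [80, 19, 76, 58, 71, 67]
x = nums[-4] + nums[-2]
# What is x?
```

nums has length 6. Negative index -4 maps to positive index 6 + (-4) = 2. nums[2] = 76.
nums has length 6. Negative index -2 maps to positive index 6 + (-2) = 4. nums[4] = 71.
Sum: 76 + 71 = 147.

147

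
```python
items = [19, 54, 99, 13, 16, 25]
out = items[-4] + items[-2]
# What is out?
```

items has length 6. Negative index -4 maps to positive index 6 + (-4) = 2. items[2] = 99.
items has length 6. Negative index -2 maps to positive index 6 + (-2) = 4. items[4] = 16.
Sum: 99 + 16 = 115.

115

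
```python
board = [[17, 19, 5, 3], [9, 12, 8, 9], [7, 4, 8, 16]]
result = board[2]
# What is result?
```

board has 3 rows. Row 2 is [7, 4, 8, 16].

[7, 4, 8, 16]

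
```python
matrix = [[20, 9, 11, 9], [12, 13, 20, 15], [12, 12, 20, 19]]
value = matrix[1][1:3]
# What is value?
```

matrix[1] = [12, 13, 20, 15]. matrix[1] has length 4. The slice matrix[1][1:3] selects indices [1, 2] (1->13, 2->20), giving [13, 20].

[13, 20]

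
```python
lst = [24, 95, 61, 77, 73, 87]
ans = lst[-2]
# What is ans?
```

lst has length 6. Negative index -2 maps to positive index 6 + (-2) = 4. lst[4] = 73.

73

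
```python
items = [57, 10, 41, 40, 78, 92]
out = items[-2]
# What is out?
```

items has length 6. Negative index -2 maps to positive index 6 + (-2) = 4. items[4] = 78.

78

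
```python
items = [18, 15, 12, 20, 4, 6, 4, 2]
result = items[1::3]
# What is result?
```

items has length 8. The slice items[1::3] selects indices [1, 4, 7] (1->15, 4->4, 7->2), giving [15, 4, 2].

[15, 4, 2]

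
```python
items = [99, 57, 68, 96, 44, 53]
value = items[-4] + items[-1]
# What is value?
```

items has length 6. Negative index -4 maps to positive index 6 + (-4) = 2. items[2] = 68.
items has length 6. Negative index -1 maps to positive index 6 + (-1) = 5. items[5] = 53.
Sum: 68 + 53 = 121.

121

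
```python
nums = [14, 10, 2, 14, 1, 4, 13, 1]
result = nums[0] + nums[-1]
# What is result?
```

nums has length 8. nums[0] = 14.
nums has length 8. Negative index -1 maps to positive index 8 + (-1) = 7. nums[7] = 1.
Sum: 14 + 1 = 15.

15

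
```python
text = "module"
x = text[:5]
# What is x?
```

text has length 6. The slice text[:5] selects indices [0, 1, 2, 3, 4] (0->'m', 1->'o', 2->'d', 3->'u', 4->'l'), giving 'modul'.

'modul'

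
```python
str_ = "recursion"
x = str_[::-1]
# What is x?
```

str_ has length 9. The slice str_[::-1] selects indices [8, 7, 6, 5, 4, 3, 2, 1, 0] (8->'n', 7->'o', 6->'i', 5->'s', 4->'r', 3->'u', 2->'c', 1->'e', 0->'r'), giving 'noisrucer'.

'noisrucer'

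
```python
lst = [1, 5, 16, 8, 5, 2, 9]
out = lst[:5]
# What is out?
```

lst has length 7. The slice lst[:5] selects indices [0, 1, 2, 3, 4] (0->1, 1->5, 2->16, 3->8, 4->5), giving [1, 5, 16, 8, 5].

[1, 5, 16, 8, 5]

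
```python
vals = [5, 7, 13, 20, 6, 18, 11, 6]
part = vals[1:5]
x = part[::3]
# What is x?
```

vals has length 8. The slice vals[1:5] selects indices [1, 2, 3, 4] (1->7, 2->13, 3->20, 4->6), giving [7, 13, 20, 6]. So part = [7, 13, 20, 6]. part has length 4. The slice part[::3] selects indices [0, 3] (0->7, 3->6), giving [7, 6].

[7, 6]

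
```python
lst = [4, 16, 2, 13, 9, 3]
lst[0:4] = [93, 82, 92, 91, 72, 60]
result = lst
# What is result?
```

lst starts as [4, 16, 2, 13, 9, 3] (length 6). The slice lst[0:4] covers indices [0, 1, 2, 3] with values [4, 16, 2, 13]. Replacing that slice with [93, 82, 92, 91, 72, 60] (different length) produces [93, 82, 92, 91, 72, 60, 9, 3].

[93, 82, 92, 91, 72, 60, 9, 3]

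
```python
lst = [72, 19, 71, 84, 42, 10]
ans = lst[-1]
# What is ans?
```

lst has length 6. Negative index -1 maps to positive index 6 + (-1) = 5. lst[5] = 10.

10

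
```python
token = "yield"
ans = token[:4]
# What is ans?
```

token has length 5. The slice token[:4] selects indices [0, 1, 2, 3] (0->'y', 1->'i', 2->'e', 3->'l'), giving 'yiel'.

'yiel'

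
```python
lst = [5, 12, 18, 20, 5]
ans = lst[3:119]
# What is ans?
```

lst has length 5. The slice lst[3:119] selects indices [3, 4] (3->20, 4->5), giving [20, 5].

[20, 5]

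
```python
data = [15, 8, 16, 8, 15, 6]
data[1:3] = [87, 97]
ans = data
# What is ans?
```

data starts as [15, 8, 16, 8, 15, 6] (length 6). The slice data[1:3] covers indices [1, 2] with values [8, 16]. Replacing that slice with [87, 97] (same length) produces [15, 87, 97, 8, 15, 6].

[15, 87, 97, 8, 15, 6]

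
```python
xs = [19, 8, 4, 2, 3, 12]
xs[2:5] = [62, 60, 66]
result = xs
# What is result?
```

xs starts as [19, 8, 4, 2, 3, 12] (length 6). The slice xs[2:5] covers indices [2, 3, 4] with values [4, 2, 3]. Replacing that slice with [62, 60, 66] (same length) produces [19, 8, 62, 60, 66, 12].

[19, 8, 62, 60, 66, 12]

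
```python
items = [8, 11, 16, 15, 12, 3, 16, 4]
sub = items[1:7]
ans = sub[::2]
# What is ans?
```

items has length 8. The slice items[1:7] selects indices [1, 2, 3, 4, 5, 6] (1->11, 2->16, 3->15, 4->12, 5->3, 6->16), giving [11, 16, 15, 12, 3, 16]. So sub = [11, 16, 15, 12, 3, 16]. sub has length 6. The slice sub[::2] selects indices [0, 2, 4] (0->11, 2->15, 4->3), giving [11, 15, 3].

[11, 15, 3]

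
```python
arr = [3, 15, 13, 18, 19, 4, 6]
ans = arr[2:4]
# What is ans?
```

arr has length 7. The slice arr[2:4] selects indices [2, 3] (2->13, 3->18), giving [13, 18].

[13, 18]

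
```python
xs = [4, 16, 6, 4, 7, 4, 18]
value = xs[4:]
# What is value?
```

xs has length 7. The slice xs[4:] selects indices [4, 5, 6] (4->7, 5->4, 6->18), giving [7, 4, 18].

[7, 4, 18]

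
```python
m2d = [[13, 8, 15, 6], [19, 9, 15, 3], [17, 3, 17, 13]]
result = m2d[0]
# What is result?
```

m2d has 3 rows. Row 0 is [13, 8, 15, 6].

[13, 8, 15, 6]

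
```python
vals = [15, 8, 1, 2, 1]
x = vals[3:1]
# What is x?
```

vals has length 5. The slice vals[3:1] resolves to an empty index range, so the result is [].

[]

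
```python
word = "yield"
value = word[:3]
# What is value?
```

word has length 5. The slice word[:3] selects indices [0, 1, 2] (0->'y', 1->'i', 2->'e'), giving 'yie'.

'yie'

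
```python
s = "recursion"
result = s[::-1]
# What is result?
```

s has length 9. The slice s[::-1] selects indices [8, 7, 6, 5, 4, 3, 2, 1, 0] (8->'n', 7->'o', 6->'i', 5->'s', 4->'r', 3->'u', 2->'c', 1->'e', 0->'r'), giving 'noisrucer'.

'noisrucer'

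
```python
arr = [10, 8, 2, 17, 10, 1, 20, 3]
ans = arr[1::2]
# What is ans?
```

arr has length 8. The slice arr[1::2] selects indices [1, 3, 5, 7] (1->8, 3->17, 5->1, 7->3), giving [8, 17, 1, 3].

[8, 17, 1, 3]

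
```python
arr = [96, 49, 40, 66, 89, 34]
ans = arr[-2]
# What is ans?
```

arr has length 6. Negative index -2 maps to positive index 6 + (-2) = 4. arr[4] = 89.

89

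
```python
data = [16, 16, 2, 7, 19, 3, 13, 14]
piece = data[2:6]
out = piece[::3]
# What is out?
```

data has length 8. The slice data[2:6] selects indices [2, 3, 4, 5] (2->2, 3->7, 4->19, 5->3), giving [2, 7, 19, 3]. So piece = [2, 7, 19, 3]. piece has length 4. The slice piece[::3] selects indices [0, 3] (0->2, 3->3), giving [2, 3].

[2, 3]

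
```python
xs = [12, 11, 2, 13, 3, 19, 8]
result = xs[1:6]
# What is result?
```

xs has length 7. The slice xs[1:6] selects indices [1, 2, 3, 4, 5] (1->11, 2->2, 3->13, 4->3, 5->19), giving [11, 2, 13, 3, 19].

[11, 2, 13, 3, 19]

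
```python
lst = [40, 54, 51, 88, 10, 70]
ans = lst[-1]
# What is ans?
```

lst has length 6. Negative index -1 maps to positive index 6 + (-1) = 5. lst[5] = 70.

70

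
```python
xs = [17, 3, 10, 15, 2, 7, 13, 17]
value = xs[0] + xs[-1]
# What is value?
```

xs has length 8. xs[0] = 17.
xs has length 8. Negative index -1 maps to positive index 8 + (-1) = 7. xs[7] = 17.
Sum: 17 + 17 = 34.

34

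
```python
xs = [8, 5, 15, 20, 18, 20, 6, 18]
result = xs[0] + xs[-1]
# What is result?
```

xs has length 8. xs[0] = 8.
xs has length 8. Negative index -1 maps to positive index 8 + (-1) = 7. xs[7] = 18.
Sum: 8 + 18 = 26.

26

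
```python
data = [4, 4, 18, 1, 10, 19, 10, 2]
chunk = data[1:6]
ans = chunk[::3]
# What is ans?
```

data has length 8. The slice data[1:6] selects indices [1, 2, 3, 4, 5] (1->4, 2->18, 3->1, 4->10, 5->19), giving [4, 18, 1, 10, 19]. So chunk = [4, 18, 1, 10, 19]. chunk has length 5. The slice chunk[::3] selects indices [0, 3] (0->4, 3->10), giving [4, 10].

[4, 10]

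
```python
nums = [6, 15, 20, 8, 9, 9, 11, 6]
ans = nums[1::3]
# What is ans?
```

nums has length 8. The slice nums[1::3] selects indices [1, 4, 7] (1->15, 4->9, 7->6), giving [15, 9, 6].

[15, 9, 6]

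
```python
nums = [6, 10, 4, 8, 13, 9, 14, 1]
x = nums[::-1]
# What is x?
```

nums has length 8. The slice nums[::-1] selects indices [7, 6, 5, 4, 3, 2, 1, 0] (7->1, 6->14, 5->9, 4->13, 3->8, 2->4, 1->10, 0->6), giving [1, 14, 9, 13, 8, 4, 10, 6].

[1, 14, 9, 13, 8, 4, 10, 6]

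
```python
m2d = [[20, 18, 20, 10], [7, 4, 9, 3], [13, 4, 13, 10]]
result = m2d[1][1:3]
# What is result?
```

m2d[1] = [7, 4, 9, 3]. m2d[1] has length 4. The slice m2d[1][1:3] selects indices [1, 2] (1->4, 2->9), giving [4, 9].

[4, 9]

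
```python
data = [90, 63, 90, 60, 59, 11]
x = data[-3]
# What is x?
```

data has length 6. Negative index -3 maps to positive index 6 + (-3) = 3. data[3] = 60.

60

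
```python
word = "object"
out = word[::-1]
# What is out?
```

word has length 6. The slice word[::-1] selects indices [5, 4, 3, 2, 1, 0] (5->'t', 4->'c', 3->'e', 2->'j', 1->'b', 0->'o'), giving 'tcejbo'.

'tcejbo'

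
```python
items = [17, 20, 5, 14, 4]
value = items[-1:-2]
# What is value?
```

items has length 5. The slice items[-1:-2] resolves to an empty index range, so the result is [].

[]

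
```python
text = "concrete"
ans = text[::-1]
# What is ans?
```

text has length 8. The slice text[::-1] selects indices [7, 6, 5, 4, 3, 2, 1, 0] (7->'e', 6->'t', 5->'e', 4->'r', 3->'c', 2->'n', 1->'o', 0->'c'), giving 'etercnoc'.

'etercnoc'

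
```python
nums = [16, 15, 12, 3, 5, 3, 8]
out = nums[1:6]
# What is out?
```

nums has length 7. The slice nums[1:6] selects indices [1, 2, 3, 4, 5] (1->15, 2->12, 3->3, 4->5, 5->3), giving [15, 12, 3, 5, 3].

[15, 12, 3, 5, 3]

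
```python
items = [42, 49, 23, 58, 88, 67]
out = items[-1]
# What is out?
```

items has length 6. Negative index -1 maps to positive index 6 + (-1) = 5. items[5] = 67.

67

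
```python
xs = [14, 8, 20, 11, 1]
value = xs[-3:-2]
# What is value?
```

xs has length 5. The slice xs[-3:-2] selects indices [2] (2->20), giving [20].

[20]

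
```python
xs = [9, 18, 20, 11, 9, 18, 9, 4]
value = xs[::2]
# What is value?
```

xs has length 8. The slice xs[::2] selects indices [0, 2, 4, 6] (0->9, 2->20, 4->9, 6->9), giving [9, 20, 9, 9].

[9, 20, 9, 9]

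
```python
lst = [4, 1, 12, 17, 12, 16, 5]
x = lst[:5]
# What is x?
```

lst has length 7. The slice lst[:5] selects indices [0, 1, 2, 3, 4] (0->4, 1->1, 2->12, 3->17, 4->12), giving [4, 1, 12, 17, 12].

[4, 1, 12, 17, 12]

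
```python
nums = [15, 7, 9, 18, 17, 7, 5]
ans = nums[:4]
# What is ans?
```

nums has length 7. The slice nums[:4] selects indices [0, 1, 2, 3] (0->15, 1->7, 2->9, 3->18), giving [15, 7, 9, 18].

[15, 7, 9, 18]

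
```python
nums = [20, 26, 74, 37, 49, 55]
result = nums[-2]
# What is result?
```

nums has length 6. Negative index -2 maps to positive index 6 + (-2) = 4. nums[4] = 49.

49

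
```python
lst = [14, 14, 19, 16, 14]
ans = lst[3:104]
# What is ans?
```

lst has length 5. The slice lst[3:104] selects indices [3, 4] (3->16, 4->14), giving [16, 14].

[16, 14]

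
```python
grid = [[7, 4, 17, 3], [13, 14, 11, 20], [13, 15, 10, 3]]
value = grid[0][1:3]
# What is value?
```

grid[0] = [7, 4, 17, 3]. grid[0] has length 4. The slice grid[0][1:3] selects indices [1, 2] (1->4, 2->17), giving [4, 17].

[4, 17]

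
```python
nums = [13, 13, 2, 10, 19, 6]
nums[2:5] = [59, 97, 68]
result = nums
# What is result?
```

nums starts as [13, 13, 2, 10, 19, 6] (length 6). The slice nums[2:5] covers indices [2, 3, 4] with values [2, 10, 19]. Replacing that slice with [59, 97, 68] (same length) produces [13, 13, 59, 97, 68, 6].

[13, 13, 59, 97, 68, 6]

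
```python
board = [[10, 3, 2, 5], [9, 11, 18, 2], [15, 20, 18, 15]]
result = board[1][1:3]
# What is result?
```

board[1] = [9, 11, 18, 2]. board[1] has length 4. The slice board[1][1:3] selects indices [1, 2] (1->11, 2->18), giving [11, 18].

[11, 18]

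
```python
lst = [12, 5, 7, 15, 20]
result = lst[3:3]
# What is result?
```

lst has length 5. The slice lst[3:3] resolves to an empty index range, so the result is [].

[]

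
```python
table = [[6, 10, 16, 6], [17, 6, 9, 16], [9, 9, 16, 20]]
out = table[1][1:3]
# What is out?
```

table[1] = [17, 6, 9, 16]. table[1] has length 4. The slice table[1][1:3] selects indices [1, 2] (1->6, 2->9), giving [6, 9].

[6, 9]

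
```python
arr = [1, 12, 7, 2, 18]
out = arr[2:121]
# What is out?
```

arr has length 5. The slice arr[2:121] selects indices [2, 3, 4] (2->7, 3->2, 4->18), giving [7, 2, 18].

[7, 2, 18]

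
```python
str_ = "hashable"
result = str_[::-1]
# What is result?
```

str_ has length 8. The slice str_[::-1] selects indices [7, 6, 5, 4, 3, 2, 1, 0] (7->'e', 6->'l', 5->'b', 4->'a', 3->'h', 2->'s', 1->'a', 0->'h'), giving 'elbahsah'.

'elbahsah'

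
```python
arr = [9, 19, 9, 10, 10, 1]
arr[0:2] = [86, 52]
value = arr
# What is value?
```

arr starts as [9, 19, 9, 10, 10, 1] (length 6). The slice arr[0:2] covers indices [0, 1] with values [9, 19]. Replacing that slice with [86, 52] (same length) produces [86, 52, 9, 10, 10, 1].

[86, 52, 9, 10, 10, 1]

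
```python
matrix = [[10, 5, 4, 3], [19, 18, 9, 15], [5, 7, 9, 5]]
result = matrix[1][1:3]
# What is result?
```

matrix[1] = [19, 18, 9, 15]. matrix[1] has length 4. The slice matrix[1][1:3] selects indices [1, 2] (1->18, 2->9), giving [18, 9].

[18, 9]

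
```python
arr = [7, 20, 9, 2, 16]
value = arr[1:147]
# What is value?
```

arr has length 5. The slice arr[1:147] selects indices [1, 2, 3, 4] (1->20, 2->9, 3->2, 4->16), giving [20, 9, 2, 16].

[20, 9, 2, 16]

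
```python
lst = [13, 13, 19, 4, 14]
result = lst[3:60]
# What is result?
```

lst has length 5. The slice lst[3:60] selects indices [3, 4] (3->4, 4->14), giving [4, 14].

[4, 14]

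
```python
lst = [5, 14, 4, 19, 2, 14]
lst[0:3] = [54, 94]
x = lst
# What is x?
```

lst starts as [5, 14, 4, 19, 2, 14] (length 6). The slice lst[0:3] covers indices [0, 1, 2] with values [5, 14, 4]. Replacing that slice with [54, 94] (different length) produces [54, 94, 19, 2, 14].

[54, 94, 19, 2, 14]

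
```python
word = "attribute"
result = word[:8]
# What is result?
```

word has length 9. The slice word[:8] selects indices [0, 1, 2, 3, 4, 5, 6, 7] (0->'a', 1->'t', 2->'t', 3->'r', 4->'i', 5->'b', 6->'u', 7->'t'), giving 'attribut'.

'attribut'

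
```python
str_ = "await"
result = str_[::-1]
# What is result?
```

str_ has length 5. The slice str_[::-1] selects indices [4, 3, 2, 1, 0] (4->'t', 3->'i', 2->'a', 1->'w', 0->'a'), giving 'tiawa'.

'tiawa'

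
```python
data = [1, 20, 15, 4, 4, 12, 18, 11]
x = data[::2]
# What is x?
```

data has length 8. The slice data[::2] selects indices [0, 2, 4, 6] (0->1, 2->15, 4->4, 6->18), giving [1, 15, 4, 18].

[1, 15, 4, 18]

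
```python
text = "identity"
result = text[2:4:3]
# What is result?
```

text has length 8. The slice text[2:4:3] selects indices [2] (2->'e'), giving 'e'.

'e'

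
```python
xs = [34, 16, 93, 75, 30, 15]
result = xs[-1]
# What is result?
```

xs has length 6. Negative index -1 maps to positive index 6 + (-1) = 5. xs[5] = 15.

15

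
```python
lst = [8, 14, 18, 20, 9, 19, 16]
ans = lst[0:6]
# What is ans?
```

lst has length 7. The slice lst[0:6] selects indices [0, 1, 2, 3, 4, 5] (0->8, 1->14, 2->18, 3->20, 4->9, 5->19), giving [8, 14, 18, 20, 9, 19].

[8, 14, 18, 20, 9, 19]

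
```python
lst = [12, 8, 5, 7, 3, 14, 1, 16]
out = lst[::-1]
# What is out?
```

lst has length 8. The slice lst[::-1] selects indices [7, 6, 5, 4, 3, 2, 1, 0] (7->16, 6->1, 5->14, 4->3, 3->7, 2->5, 1->8, 0->12), giving [16, 1, 14, 3, 7, 5, 8, 12].

[16, 1, 14, 3, 7, 5, 8, 12]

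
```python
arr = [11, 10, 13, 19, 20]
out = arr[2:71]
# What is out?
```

arr has length 5. The slice arr[2:71] selects indices [2, 3, 4] (2->13, 3->19, 4->20), giving [13, 19, 20].

[13, 19, 20]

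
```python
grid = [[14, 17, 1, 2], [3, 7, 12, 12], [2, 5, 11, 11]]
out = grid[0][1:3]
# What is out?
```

grid[0] = [14, 17, 1, 2]. grid[0] has length 4. The slice grid[0][1:3] selects indices [1, 2] (1->17, 2->1), giving [17, 1].

[17, 1]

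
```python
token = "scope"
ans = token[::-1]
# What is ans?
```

token has length 5. The slice token[::-1] selects indices [4, 3, 2, 1, 0] (4->'e', 3->'p', 2->'o', 1->'c', 0->'s'), giving 'epocs'.

'epocs'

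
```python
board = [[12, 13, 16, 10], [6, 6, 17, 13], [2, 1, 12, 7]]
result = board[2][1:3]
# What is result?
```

board[2] = [2, 1, 12, 7]. board[2] has length 4. The slice board[2][1:3] selects indices [1, 2] (1->1, 2->12), giving [1, 12].

[1, 12]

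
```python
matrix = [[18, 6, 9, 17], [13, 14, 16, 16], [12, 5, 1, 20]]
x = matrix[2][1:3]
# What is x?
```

matrix[2] = [12, 5, 1, 20]. matrix[2] has length 4. The slice matrix[2][1:3] selects indices [1, 2] (1->5, 2->1), giving [5, 1].

[5, 1]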